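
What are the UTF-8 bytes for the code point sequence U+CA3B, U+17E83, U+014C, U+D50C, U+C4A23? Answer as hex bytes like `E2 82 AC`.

EC A8 BB F0 97 BA 83 C5 8C ED 94 8C F3 84 A8 A3

U+CA3B: 3-byte form → EC A8 BB.
U+17E83: 4-byte form → F0 97 BA 83.
U+014C: 2-byte form → C5 8C.
U+D50C: 3-byte form → ED 94 8C.
U+C4A23: 4-byte form → F3 84 A8 A3.
Concatenated (16 bytes): EC A8 BB F0 97 BA 83 C5 8C ED 94 8C F3 84 A8 A3.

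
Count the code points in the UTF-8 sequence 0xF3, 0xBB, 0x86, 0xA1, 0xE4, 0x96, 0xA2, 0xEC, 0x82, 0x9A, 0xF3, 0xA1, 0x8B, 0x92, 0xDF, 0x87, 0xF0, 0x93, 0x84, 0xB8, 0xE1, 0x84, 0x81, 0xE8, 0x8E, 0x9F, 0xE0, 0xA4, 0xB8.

Byte at offset 0: 0xF3 = 11110011 → 4-byte char (#1). Advance 4.
Byte at offset 4: 0xE4 = 11100100 → 3-byte char (#2). Advance 3.
Byte at offset 7: 0xEC = 11101100 → 3-byte char (#3). Advance 3.
Byte at offset 10: 0xF3 = 11110011 → 4-byte char (#4). Advance 4.
Byte at offset 14: 0xDF = 11011111 → 2-byte char (#5). Advance 2.
Byte at offset 16: 0xF0 = 11110000 → 4-byte char (#6). Advance 4.
Byte at offset 20: 0xE1 = 11100001 → 3-byte char (#7). Advance 3.
Byte at offset 23: 0xE8 = 11101000 → 3-byte char (#8). Advance 3.
Byte at offset 26: 0xE0 = 11100000 → 3-byte char (#9). Advance 3.
Reached end at offset 29 after 9 code points.

9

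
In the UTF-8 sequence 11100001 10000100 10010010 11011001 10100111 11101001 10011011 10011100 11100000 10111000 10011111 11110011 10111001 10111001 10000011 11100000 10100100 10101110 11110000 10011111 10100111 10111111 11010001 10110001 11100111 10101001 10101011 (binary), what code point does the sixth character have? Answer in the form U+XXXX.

U+092E

Offset 0: leading byte 0xE1 = 11100001 → 3-byte char #1 = E1 84 92.
Offset 3: leading byte 0xD9 = 11011001 → 2-byte char #2 = D9 A7.
Offset 5: leading byte 0xE9 = 11101001 → 3-byte char #3 = E9 9B 9C.
Offset 8: leading byte 0xE0 = 11100000 → 3-byte char #4 = E0 B8 9F.
Offset 11: leading byte 0xF3 = 11110011 → 4-byte char #5 = F3 B9 B9 83.
Offset 15: leading byte 0xE0 = 11100000 → 3-byte char #6 = E0 A4 AE.
Leading byte 0xE0 = 11100000 matches 1110xxxx → 3-byte sequence.
Byte 1: 0xE0 = 11100000, payload 0000 (4 bits).
Byte 2: 0xA4 = 10100100 (10xxxxxx ✓), payload 100100.
Byte 3: 0xAE = 10101110 (10xxxxxx ✓), payload 101110.
Concatenate: 0000100100101110 = 0x92E (16 bits → U+092E).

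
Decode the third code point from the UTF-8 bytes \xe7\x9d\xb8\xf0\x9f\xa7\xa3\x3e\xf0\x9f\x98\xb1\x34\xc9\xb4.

Offset 0: leading byte 0xE7 = 11100111 → 3-byte char #1 = E7 9D B8.
Offset 3: leading byte 0xF0 = 11110000 → 4-byte char #2 = F0 9F A7 A3.
Offset 7: leading byte 0x3E = 00111110 → 1-byte char #3 = 3E.
Leading byte 0x3E = 00111110 matches 0xxxxxxx → 1-byte sequence.
Byte 1: 0x3E = 00111110, payload 0111110 (7 bits).
Concatenate: 0111110 = 0x3E (7 bits → U+003E).

U+003E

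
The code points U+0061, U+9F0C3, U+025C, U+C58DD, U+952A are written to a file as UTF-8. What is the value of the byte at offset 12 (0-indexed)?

0x94

U+0061 → 1-byte form 61 at offsets 0–0.
U+9F0C3 → 4-byte form F2 9F 83 83 at offsets 1–4.
U+025C → 2-byte form C9 9C at offsets 5–6.
U+C58DD → 4-byte form F3 85 A3 9D at offsets 7–10.
U+952A → 3-byte form E9 94 AA at offsets 11–13.
Offset 12 falls in char 5's range; it's byte 2 of E9 94 AA = 0x94.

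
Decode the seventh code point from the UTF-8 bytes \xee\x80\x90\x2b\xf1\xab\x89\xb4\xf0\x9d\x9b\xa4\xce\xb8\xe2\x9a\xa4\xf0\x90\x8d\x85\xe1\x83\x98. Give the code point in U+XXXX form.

Offset 0: leading byte 0xEE = 11101110 → 3-byte char #1 = EE 80 90.
Offset 3: leading byte 0x2B = 00101011 → 1-byte char #2 = 2B.
Offset 4: leading byte 0xF1 = 11110001 → 4-byte char #3 = F1 AB 89 B4.
Offset 8: leading byte 0xF0 = 11110000 → 4-byte char #4 = F0 9D 9B A4.
Offset 12: leading byte 0xCE = 11001110 → 2-byte char #5 = CE B8.
Offset 14: leading byte 0xE2 = 11100010 → 3-byte char #6 = E2 9A A4.
Offset 17: leading byte 0xF0 = 11110000 → 4-byte char #7 = F0 90 8D 85.
Leading byte 0xF0 = 11110000 matches 11110xxx → 4-byte sequence.
Byte 1: 0xF0 = 11110000, payload 000 (3 bits).
Byte 2: 0x90 = 10010000 (10xxxxxx ✓), payload 010000.
Byte 3: 0x8D = 10001101 (10xxxxxx ✓), payload 001101.
Byte 4: 0x85 = 10000101 (10xxxxxx ✓), payload 000101.
Concatenate: 000010000001101000101 = 0x10345 (21 bits → U+10345).

U+10345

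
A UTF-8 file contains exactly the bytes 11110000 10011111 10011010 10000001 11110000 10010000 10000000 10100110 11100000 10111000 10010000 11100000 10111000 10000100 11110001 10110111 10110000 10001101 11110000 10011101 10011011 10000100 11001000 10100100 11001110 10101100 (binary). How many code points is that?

Byte at offset 0: 0xF0 = 11110000 → 4-byte char (#1). Advance 4.
Byte at offset 4: 0xF0 = 11110000 → 4-byte char (#2). Advance 4.
Byte at offset 8: 0xE0 = 11100000 → 3-byte char (#3). Advance 3.
Byte at offset 11: 0xE0 = 11100000 → 3-byte char (#4). Advance 3.
Byte at offset 14: 0xF1 = 11110001 → 4-byte char (#5). Advance 4.
Byte at offset 18: 0xF0 = 11110000 → 4-byte char (#6). Advance 4.
Byte at offset 22: 0xC8 = 11001000 → 2-byte char (#7). Advance 2.
Byte at offset 24: 0xCE = 11001110 → 2-byte char (#8). Advance 2.
Reached end at offset 26 after 8 code points.

8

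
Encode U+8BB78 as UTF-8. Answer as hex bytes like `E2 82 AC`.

U+8BB78 = 0x8BB78 = 572280 decimal. In range U+10000–U+10FFFF → 4-byte form: 11110xxx 10xxxxxx 10xxxxxx 10xxxxxx.
Binary (21 bits): 010001011101101111000.
Split 3+6+6+6: 010 | 001011 | 101101 | 111000.
Byte 1: 11110010 = 0xF2.
Byte 2: 10001011 = 0x8B.
Byte 3: 10101101 = 0xAD.
Byte 4: 10111000 = 0xB8.

F2 8B AD B8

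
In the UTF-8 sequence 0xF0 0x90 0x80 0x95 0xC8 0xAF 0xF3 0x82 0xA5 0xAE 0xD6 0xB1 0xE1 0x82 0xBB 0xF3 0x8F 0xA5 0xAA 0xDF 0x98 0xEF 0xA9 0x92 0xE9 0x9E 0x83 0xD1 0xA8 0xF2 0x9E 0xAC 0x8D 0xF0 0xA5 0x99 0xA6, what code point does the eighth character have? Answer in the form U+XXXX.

Offset 0: leading byte 0xF0 = 11110000 → 4-byte char #1 = F0 90 80 95.
Offset 4: leading byte 0xC8 = 11001000 → 2-byte char #2 = C8 AF.
Offset 6: leading byte 0xF3 = 11110011 → 4-byte char #3 = F3 82 A5 AE.
Offset 10: leading byte 0xD6 = 11010110 → 2-byte char #4 = D6 B1.
Offset 12: leading byte 0xE1 = 11100001 → 3-byte char #5 = E1 82 BB.
Offset 15: leading byte 0xF3 = 11110011 → 4-byte char #6 = F3 8F A5 AA.
Offset 19: leading byte 0xDF = 11011111 → 2-byte char #7 = DF 98.
Offset 21: leading byte 0xEF = 11101111 → 3-byte char #8 = EF A9 92.
Leading byte 0xEF = 11101111 matches 1110xxxx → 3-byte sequence.
Byte 1: 0xEF = 11101111, payload 1111 (4 bits).
Byte 2: 0xA9 = 10101001 (10xxxxxx ✓), payload 101001.
Byte 3: 0x92 = 10010010 (10xxxxxx ✓), payload 010010.
Concatenate: 1111101001010010 = 0xFA52 (16 bits → U+FA52).

U+FA52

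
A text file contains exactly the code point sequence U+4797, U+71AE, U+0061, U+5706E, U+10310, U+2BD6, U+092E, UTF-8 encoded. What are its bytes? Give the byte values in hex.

E4 9E 97 E7 86 AE 61 F1 97 81 AE F0 90 8C 90 E2 AF 96 E0 A4 AE

U+4797: 3-byte form → E4 9E 97.
U+71AE: 3-byte form → E7 86 AE.
U+0061: 1-byte form → 61.
U+5706E: 4-byte form → F1 97 81 AE.
U+10310: 4-byte form → F0 90 8C 90.
U+2BD6: 3-byte form → E2 AF 96.
U+092E: 3-byte form → E0 A4 AE.
Concatenated (21 bytes): E4 9E 97 E7 86 AE 61 F1 97 81 AE F0 90 8C 90 E2 AF 96 E0 A4 AE.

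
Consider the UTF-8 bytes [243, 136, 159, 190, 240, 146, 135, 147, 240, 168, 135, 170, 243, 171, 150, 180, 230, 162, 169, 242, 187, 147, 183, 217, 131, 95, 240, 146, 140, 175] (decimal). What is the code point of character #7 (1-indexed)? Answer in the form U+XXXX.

U+0643

Offset 0: leading byte 0xF3 = 11110011 → 4-byte char #1 = F3 88 9F BE.
Offset 4: leading byte 0xF0 = 11110000 → 4-byte char #2 = F0 92 87 93.
Offset 8: leading byte 0xF0 = 11110000 → 4-byte char #3 = F0 A8 87 AA.
Offset 12: leading byte 0xF3 = 11110011 → 4-byte char #4 = F3 AB 96 B4.
Offset 16: leading byte 0xE6 = 11100110 → 3-byte char #5 = E6 A2 A9.
Offset 19: leading byte 0xF2 = 11110010 → 4-byte char #6 = F2 BB 93 B7.
Offset 23: leading byte 0xD9 = 11011001 → 2-byte char #7 = D9 83.
Leading byte 0xD9 = 11011001 matches 110xxxxx → 2-byte sequence.
Byte 1: 0xD9 = 11011001, payload 11001 (5 bits).
Byte 2: 0x83 = 10000011 (10xxxxxx ✓), payload 000011.
Concatenate: 11001000011 = 0x643 (11 bits → U+0643).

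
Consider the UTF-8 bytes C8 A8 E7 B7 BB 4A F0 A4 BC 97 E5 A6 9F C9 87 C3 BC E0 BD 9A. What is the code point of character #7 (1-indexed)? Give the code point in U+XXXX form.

U+00FC

Offset 0: leading byte 0xC8 = 11001000 → 2-byte char #1 = C8 A8.
Offset 2: leading byte 0xE7 = 11100111 → 3-byte char #2 = E7 B7 BB.
Offset 5: leading byte 0x4A = 01001010 → 1-byte char #3 = 4A.
Offset 6: leading byte 0xF0 = 11110000 → 4-byte char #4 = F0 A4 BC 97.
Offset 10: leading byte 0xE5 = 11100101 → 3-byte char #5 = E5 A6 9F.
Offset 13: leading byte 0xC9 = 11001001 → 2-byte char #6 = C9 87.
Offset 15: leading byte 0xC3 = 11000011 → 2-byte char #7 = C3 BC.
Leading byte 0xC3 = 11000011 matches 110xxxxx → 2-byte sequence.
Byte 1: 0xC3 = 11000011, payload 00011 (5 bits).
Byte 2: 0xBC = 10111100 (10xxxxxx ✓), payload 111100.
Concatenate: 00011111100 = 0xFC (11 bits → U+00FC).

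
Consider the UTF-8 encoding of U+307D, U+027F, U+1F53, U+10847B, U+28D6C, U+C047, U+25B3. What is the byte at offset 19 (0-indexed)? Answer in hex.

U+307D → 3-byte form E3 81 BD at offsets 0–2.
U+027F → 2-byte form C9 BF at offsets 3–4.
U+1F53 → 3-byte form E1 BD 93 at offsets 5–7.
U+10847B → 4-byte form F4 88 91 BB at offsets 8–11.
U+28D6C → 4-byte form F0 A8 B5 AC at offsets 12–15.
U+C047 → 3-byte form EC 81 87 at offsets 16–18.
U+25B3 → 3-byte form E2 96 B3 at offsets 19–21.
Offset 19 falls in char 7's range; it's byte 1 of E2 96 B3 = 0xE2.

0xE2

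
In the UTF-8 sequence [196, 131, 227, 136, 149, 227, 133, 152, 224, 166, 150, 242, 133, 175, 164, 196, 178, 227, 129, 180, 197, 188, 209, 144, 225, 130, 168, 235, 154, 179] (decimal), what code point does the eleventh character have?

U+B6B3

Offset 0: leading byte 0xC4 = 11000100 → 2-byte char #1 = C4 83.
Offset 2: leading byte 0xE3 = 11100011 → 3-byte char #2 = E3 88 95.
Offset 5: leading byte 0xE3 = 11100011 → 3-byte char #3 = E3 85 98.
Offset 8: leading byte 0xE0 = 11100000 → 3-byte char #4 = E0 A6 96.
Offset 11: leading byte 0xF2 = 11110010 → 4-byte char #5 = F2 85 AF A4.
Offset 15: leading byte 0xC4 = 11000100 → 2-byte char #6 = C4 B2.
Offset 17: leading byte 0xE3 = 11100011 → 3-byte char #7 = E3 81 B4.
Offset 20: leading byte 0xC5 = 11000101 → 2-byte char #8 = C5 BC.
Offset 22: leading byte 0xD1 = 11010001 → 2-byte char #9 = D1 90.
Offset 24: leading byte 0xE1 = 11100001 → 3-byte char #10 = E1 82 A8.
Offset 27: leading byte 0xEB = 11101011 → 3-byte char #11 = EB 9A B3.
Leading byte 0xEB = 11101011 matches 1110xxxx → 3-byte sequence.
Byte 1: 0xEB = 11101011, payload 1011 (4 bits).
Byte 2: 0x9A = 10011010 (10xxxxxx ✓), payload 011010.
Byte 3: 0xB3 = 10110011 (10xxxxxx ✓), payload 110011.
Concatenate: 1011011010110011 = 0xB6B3 (16 bits → U+B6B3).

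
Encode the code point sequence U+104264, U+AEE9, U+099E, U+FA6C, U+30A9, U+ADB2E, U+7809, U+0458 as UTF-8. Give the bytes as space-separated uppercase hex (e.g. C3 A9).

U+104264: 4-byte form → F4 84 89 A4.
U+AEE9: 3-byte form → EA BB A9.
U+099E: 3-byte form → E0 A6 9E.
U+FA6C: 3-byte form → EF A9 AC.
U+30A9: 3-byte form → E3 82 A9.
U+ADB2E: 4-byte form → F2 AD AC AE.
U+7809: 3-byte form → E7 A0 89.
U+0458: 2-byte form → D1 98.
Concatenated (25 bytes): F4 84 89 A4 EA BB A9 E0 A6 9E EF A9 AC E3 82 A9 F2 AD AC AE E7 A0 89 D1 98.

F4 84 89 A4 EA BB A9 E0 A6 9E EF A9 AC E3 82 A9 F2 AD AC AE E7 A0 89 D1 98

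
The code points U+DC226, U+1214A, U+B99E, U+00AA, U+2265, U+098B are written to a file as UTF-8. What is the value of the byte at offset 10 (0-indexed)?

0x9E

U+DC226 → 4-byte form F3 9C 88 A6 at offsets 0–3.
U+1214A → 4-byte form F0 92 85 8A at offsets 4–7.
U+B99E → 3-byte form EB A6 9E at offsets 8–10.
Offset 10 falls in char 3's range; it's byte 3 of EB A6 9E = 0x9E.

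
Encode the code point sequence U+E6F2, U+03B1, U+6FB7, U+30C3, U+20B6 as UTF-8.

U+E6F2: 3-byte form → EE 9B B2.
U+03B1: 2-byte form → CE B1.
U+6FB7: 3-byte form → E6 BE B7.
U+30C3: 3-byte form → E3 83 83.
U+20B6: 3-byte form → E2 82 B6.
Concatenated (14 bytes): EE 9B B2 CE B1 E6 BE B7 E3 83 83 E2 82 B6.

EE 9B B2 CE B1 E6 BE B7 E3 83 83 E2 82 B6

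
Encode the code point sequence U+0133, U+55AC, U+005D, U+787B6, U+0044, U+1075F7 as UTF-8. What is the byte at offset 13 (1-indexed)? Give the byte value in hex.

0x87

1-indexed offset 13 is 0-indexed offset 12.
U+0133 → 2-byte form C4 B3 at offsets 0–1.
U+55AC → 3-byte form E5 96 AC at offsets 2–4.
U+005D → 1-byte form 5D at offsets 5–5.
U+787B6 → 4-byte form F1 B8 9E B6 at offsets 6–9.
U+0044 → 1-byte form 44 at offsets 10–10.
U+1075F7 → 4-byte form F4 87 97 B7 at offsets 11–14.
Offset 12 falls in char 6's range; it's byte 2 of F4 87 97 B7 = 0x87.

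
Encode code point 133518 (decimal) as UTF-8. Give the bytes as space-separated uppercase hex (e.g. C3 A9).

F0 A0 A6 8E

U+2098E = 0x2098E = 133518 decimal. In range U+10000–U+10FFFF → 4-byte form: 11110xxx 10xxxxxx 10xxxxxx 10xxxxxx.
Binary (21 bits): 000100000100110001110.
Split 3+6+6+6: 000 | 100000 | 100110 | 001110.
Byte 1: 11110000 = 0xF0.
Byte 2: 10100000 = 0xA0.
Byte 3: 10100110 = 0xA6.
Byte 4: 10001110 = 0x8E.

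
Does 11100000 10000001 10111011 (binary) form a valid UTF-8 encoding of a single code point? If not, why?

invalid (overlong encoding)

Leading byte 0xE0 = 11100000 → 3-byte form.
Continuation bytes all match 10xxxxxx. Payload decodes to 0x7B.
But 0x7B < 0x800, the minimum for a 3-byte sequence — this is an overlong encoding.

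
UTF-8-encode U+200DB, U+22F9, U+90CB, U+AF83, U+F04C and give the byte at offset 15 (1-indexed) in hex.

0x81

1-indexed offset 15 is 0-indexed offset 14.
U+200DB → 4-byte form F0 A0 83 9B at offsets 0–3.
U+22F9 → 3-byte form E2 8B B9 at offsets 4–6.
U+90CB → 3-byte form E9 83 8B at offsets 7–9.
U+AF83 → 3-byte form EA BE 83 at offsets 10–12.
U+F04C → 3-byte form EF 81 8C at offsets 13–15.
Offset 14 falls in char 5's range; it's byte 2 of EF 81 8C = 0x81.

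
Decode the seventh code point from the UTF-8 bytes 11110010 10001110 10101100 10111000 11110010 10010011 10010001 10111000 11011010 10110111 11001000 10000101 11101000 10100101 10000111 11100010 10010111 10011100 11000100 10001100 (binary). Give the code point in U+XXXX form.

U+010C

Offset 0: leading byte 0xF2 = 11110010 → 4-byte char #1 = F2 8E AC B8.
Offset 4: leading byte 0xF2 = 11110010 → 4-byte char #2 = F2 93 91 B8.
Offset 8: leading byte 0xDA = 11011010 → 2-byte char #3 = DA B7.
Offset 10: leading byte 0xC8 = 11001000 → 2-byte char #4 = C8 85.
Offset 12: leading byte 0xE8 = 11101000 → 3-byte char #5 = E8 A5 87.
Offset 15: leading byte 0xE2 = 11100010 → 3-byte char #6 = E2 97 9C.
Offset 18: leading byte 0xC4 = 11000100 → 2-byte char #7 = C4 8C.
Leading byte 0xC4 = 11000100 matches 110xxxxx → 2-byte sequence.
Byte 1: 0xC4 = 11000100, payload 00100 (5 bits).
Byte 2: 0x8C = 10001100 (10xxxxxx ✓), payload 001100.
Concatenate: 00100001100 = 0x10C (11 bits → U+010C).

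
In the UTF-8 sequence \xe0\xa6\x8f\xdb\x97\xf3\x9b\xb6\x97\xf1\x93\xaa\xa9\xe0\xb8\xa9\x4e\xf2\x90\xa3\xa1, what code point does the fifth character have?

Offset 0: leading byte 0xE0 = 11100000 → 3-byte char #1 = E0 A6 8F.
Offset 3: leading byte 0xDB = 11011011 → 2-byte char #2 = DB 97.
Offset 5: leading byte 0xF3 = 11110011 → 4-byte char #3 = F3 9B B6 97.
Offset 9: leading byte 0xF1 = 11110001 → 4-byte char #4 = F1 93 AA A9.
Offset 13: leading byte 0xE0 = 11100000 → 3-byte char #5 = E0 B8 A9.
Leading byte 0xE0 = 11100000 matches 1110xxxx → 3-byte sequence.
Byte 1: 0xE0 = 11100000, payload 0000 (4 bits).
Byte 2: 0xB8 = 10111000 (10xxxxxx ✓), payload 111000.
Byte 3: 0xA9 = 10101001 (10xxxxxx ✓), payload 101001.
Concatenate: 0000111000101001 = 0xE29 (16 bits → U+0E29).

U+0E29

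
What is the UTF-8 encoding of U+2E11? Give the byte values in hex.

E2 B8 91

U+2E11 = 0x2E11 = 11793 decimal. In range U+0800–U+FFFF → 3-byte form: 1110xxxx 10xxxxxx 10xxxxxx.
Binary (16 bits): 0010111000010001.
Split 4+6+6: 0010 | 111000 | 010001.
Byte 1: 11100010 = 0xE2.
Byte 2: 10111000 = 0xB8.
Byte 3: 10010001 = 0x91.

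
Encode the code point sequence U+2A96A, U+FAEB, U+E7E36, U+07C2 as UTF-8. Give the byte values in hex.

F0 AA A5 AA EF AB AB F3 A7 B8 B6 DF 82

U+2A96A: 4-byte form → F0 AA A5 AA.
U+FAEB: 3-byte form → EF AB AB.
U+E7E36: 4-byte form → F3 A7 B8 B6.
U+07C2: 2-byte form → DF 82.
Concatenated (13 bytes): F0 AA A5 AA EF AB AB F3 A7 B8 B6 DF 82.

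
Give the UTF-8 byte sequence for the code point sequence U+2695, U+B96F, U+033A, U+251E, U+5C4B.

E2 9A 95 EB A5 AF CC BA E2 94 9E E5 B1 8B

U+2695: 3-byte form → E2 9A 95.
U+B96F: 3-byte form → EB A5 AF.
U+033A: 2-byte form → CC BA.
U+251E: 3-byte form → E2 94 9E.
U+5C4B: 3-byte form → E5 B1 8B.
Concatenated (14 bytes): E2 9A 95 EB A5 AF CC BA E2 94 9E E5 B1 8B.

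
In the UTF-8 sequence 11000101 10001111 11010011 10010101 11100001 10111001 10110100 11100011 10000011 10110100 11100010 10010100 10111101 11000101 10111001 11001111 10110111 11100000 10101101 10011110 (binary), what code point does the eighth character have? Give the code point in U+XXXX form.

Offset 0: leading byte 0xC5 = 11000101 → 2-byte char #1 = C5 8F.
Offset 2: leading byte 0xD3 = 11010011 → 2-byte char #2 = D3 95.
Offset 4: leading byte 0xE1 = 11100001 → 3-byte char #3 = E1 B9 B4.
Offset 7: leading byte 0xE3 = 11100011 → 3-byte char #4 = E3 83 B4.
Offset 10: leading byte 0xE2 = 11100010 → 3-byte char #5 = E2 94 BD.
Offset 13: leading byte 0xC5 = 11000101 → 2-byte char #6 = C5 B9.
Offset 15: leading byte 0xCF = 11001111 → 2-byte char #7 = CF B7.
Offset 17: leading byte 0xE0 = 11100000 → 3-byte char #8 = E0 AD 9E.
Leading byte 0xE0 = 11100000 matches 1110xxxx → 3-byte sequence.
Byte 1: 0xE0 = 11100000, payload 0000 (4 bits).
Byte 2: 0xAD = 10101101 (10xxxxxx ✓), payload 101101.
Byte 3: 0x9E = 10011110 (10xxxxxx ✓), payload 011110.
Concatenate: 0000101101011110 = 0xB5E (16 bits → U+0B5E).

U+0B5E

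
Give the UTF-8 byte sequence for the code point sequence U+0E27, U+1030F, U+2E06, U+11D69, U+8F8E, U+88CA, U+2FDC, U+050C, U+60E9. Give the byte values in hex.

E0 B8 A7 F0 90 8C 8F E2 B8 86 F0 91 B5 A9 E8 BE 8E E8 A3 8A E2 BF 9C D4 8C E6 83 A9

U+0E27: 3-byte form → E0 B8 A7.
U+1030F: 4-byte form → F0 90 8C 8F.
U+2E06: 3-byte form → E2 B8 86.
U+11D69: 4-byte form → F0 91 B5 A9.
U+8F8E: 3-byte form → E8 BE 8E.
U+88CA: 3-byte form → E8 A3 8A.
U+2FDC: 3-byte form → E2 BF 9C.
U+050C: 2-byte form → D4 8C.
U+60E9: 3-byte form → E6 83 A9.
Concatenated (28 bytes): E0 B8 A7 F0 90 8C 8F E2 B8 86 F0 91 B5 A9 E8 BE 8E E8 A3 8A E2 BF 9C D4 8C E6 83 A9.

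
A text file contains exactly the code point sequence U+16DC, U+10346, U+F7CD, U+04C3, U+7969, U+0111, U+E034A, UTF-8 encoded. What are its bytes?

U+16DC: 3-byte form → E1 9B 9C.
U+10346: 4-byte form → F0 90 8D 86.
U+F7CD: 3-byte form → EF 9F 8D.
U+04C3: 2-byte form → D3 83.
U+7969: 3-byte form → E7 A5 A9.
U+0111: 2-byte form → C4 91.
U+E034A: 4-byte form → F3 A0 8D 8A.
Concatenated (21 bytes): E1 9B 9C F0 90 8D 86 EF 9F 8D D3 83 E7 A5 A9 C4 91 F3 A0 8D 8A.

E1 9B 9C F0 90 8D 86 EF 9F 8D D3 83 E7 A5 A9 C4 91 F3 A0 8D 8A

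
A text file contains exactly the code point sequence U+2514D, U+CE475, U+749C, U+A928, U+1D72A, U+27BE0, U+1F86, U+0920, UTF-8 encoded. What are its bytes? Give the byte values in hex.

F0 A5 85 8D F3 8E 91 B5 E7 92 9C EA A4 A8 F0 9D 9C AA F0 A7 AF A0 E1 BE 86 E0 A4 A0

U+2514D: 4-byte form → F0 A5 85 8D.
U+CE475: 4-byte form → F3 8E 91 B5.
U+749C: 3-byte form → E7 92 9C.
U+A928: 3-byte form → EA A4 A8.
U+1D72A: 4-byte form → F0 9D 9C AA.
U+27BE0: 4-byte form → F0 A7 AF A0.
U+1F86: 3-byte form → E1 BE 86.
U+0920: 3-byte form → E0 A4 A0.
Concatenated (28 bytes): F0 A5 85 8D F3 8E 91 B5 E7 92 9C EA A4 A8 F0 9D 9C AA F0 A7 AF A0 E1 BE 86 E0 A4 A0.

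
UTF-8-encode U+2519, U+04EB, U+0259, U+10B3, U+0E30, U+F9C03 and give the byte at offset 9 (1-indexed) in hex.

0x82

1-indexed offset 9 is 0-indexed offset 8.
U+2519 → 3-byte form E2 94 99 at offsets 0–2.
U+04EB → 2-byte form D3 AB at offsets 3–4.
U+0259 → 2-byte form C9 99 at offsets 5–6.
U+10B3 → 3-byte form E1 82 B3 at offsets 7–9.
Offset 8 falls in char 4's range; it's byte 2 of E1 82 B3 = 0x82.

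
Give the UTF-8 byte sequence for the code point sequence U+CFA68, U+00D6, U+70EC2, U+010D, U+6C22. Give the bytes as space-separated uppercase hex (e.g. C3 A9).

F3 8F A9 A8 C3 96 F1 B0 BB 82 C4 8D E6 B0 A2

U+CFA68: 4-byte form → F3 8F A9 A8.
U+00D6: 2-byte form → C3 96.
U+70EC2: 4-byte form → F1 B0 BB 82.
U+010D: 2-byte form → C4 8D.
U+6C22: 3-byte form → E6 B0 A2.
Concatenated (15 bytes): F3 8F A9 A8 C3 96 F1 B0 BB 82 C4 8D E6 B0 A2.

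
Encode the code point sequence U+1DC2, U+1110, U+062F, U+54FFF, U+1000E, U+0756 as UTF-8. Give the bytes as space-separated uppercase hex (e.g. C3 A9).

U+1DC2: 3-byte form → E1 B7 82.
U+1110: 3-byte form → E1 84 90.
U+062F: 2-byte form → D8 AF.
U+54FFF: 4-byte form → F1 94 BF BF.
U+1000E: 4-byte form → F0 90 80 8E.
U+0756: 2-byte form → DD 96.
Concatenated (18 bytes): E1 B7 82 E1 84 90 D8 AF F1 94 BF BF F0 90 80 8E DD 96.

E1 B7 82 E1 84 90 D8 AF F1 94 BF BF F0 90 80 8E DD 96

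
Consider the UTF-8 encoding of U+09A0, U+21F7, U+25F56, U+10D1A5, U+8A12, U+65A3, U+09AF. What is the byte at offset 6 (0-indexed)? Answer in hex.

0xF0

U+09A0 → 3-byte form E0 A6 A0 at offsets 0–2.
U+21F7 → 3-byte form E2 87 B7 at offsets 3–5.
U+25F56 → 4-byte form F0 A5 BD 96 at offsets 6–9.
Offset 6 falls in char 3's range; it's byte 1 of F0 A5 BD 96 = 0xF0.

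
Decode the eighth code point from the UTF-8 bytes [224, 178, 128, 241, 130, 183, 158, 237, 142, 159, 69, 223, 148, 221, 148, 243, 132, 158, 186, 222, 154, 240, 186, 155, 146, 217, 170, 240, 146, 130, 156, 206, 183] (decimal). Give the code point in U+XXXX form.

U+079A

Offset 0: leading byte 0xE0 = 11100000 → 3-byte char #1 = E0 B2 80.
Offset 3: leading byte 0xF1 = 11110001 → 4-byte char #2 = F1 82 B7 9E.
Offset 7: leading byte 0xED = 11101101 → 3-byte char #3 = ED 8E 9F.
Offset 10: leading byte 0x45 = 01000101 → 1-byte char #4 = 45.
Offset 11: leading byte 0xDF = 11011111 → 2-byte char #5 = DF 94.
Offset 13: leading byte 0xDD = 11011101 → 2-byte char #6 = DD 94.
Offset 15: leading byte 0xF3 = 11110011 → 4-byte char #7 = F3 84 9E BA.
Offset 19: leading byte 0xDE = 11011110 → 2-byte char #8 = DE 9A.
Leading byte 0xDE = 11011110 matches 110xxxxx → 2-byte sequence.
Byte 1: 0xDE = 11011110, payload 11110 (5 bits).
Byte 2: 0x9A = 10011010 (10xxxxxx ✓), payload 011010.
Concatenate: 11110011010 = 0x79A (11 bits → U+079A).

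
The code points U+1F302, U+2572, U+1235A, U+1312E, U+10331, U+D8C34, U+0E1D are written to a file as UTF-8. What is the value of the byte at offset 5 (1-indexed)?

1-indexed offset 5 is 0-indexed offset 4.
U+1F302 → 4-byte form F0 9F 8C 82 at offsets 0–3.
U+2572 → 3-byte form E2 95 B2 at offsets 4–6.
Offset 4 falls in char 2's range; it's byte 1 of E2 95 B2 = 0xE2.

0xE2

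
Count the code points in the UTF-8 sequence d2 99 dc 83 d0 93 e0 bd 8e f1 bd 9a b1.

Byte at offset 0: 0xD2 = 11010010 → 2-byte char (#1). Advance 2.
Byte at offset 2: 0xDC = 11011100 → 2-byte char (#2). Advance 2.
Byte at offset 4: 0xD0 = 11010000 → 2-byte char (#3). Advance 2.
Byte at offset 6: 0xE0 = 11100000 → 3-byte char (#4). Advance 3.
Byte at offset 9: 0xF1 = 11110001 → 4-byte char (#5). Advance 4.
Reached end at offset 13 after 5 code points.

5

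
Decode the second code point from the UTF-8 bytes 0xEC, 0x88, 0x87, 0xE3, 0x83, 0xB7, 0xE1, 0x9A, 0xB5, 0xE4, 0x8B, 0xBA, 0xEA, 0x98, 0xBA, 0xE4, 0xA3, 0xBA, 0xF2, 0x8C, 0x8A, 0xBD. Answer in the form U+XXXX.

Offset 0: leading byte 0xEC = 11101100 → 3-byte char #1 = EC 88 87.
Offset 3: leading byte 0xE3 = 11100011 → 3-byte char #2 = E3 83 B7.
Leading byte 0xE3 = 11100011 matches 1110xxxx → 3-byte sequence.
Byte 1: 0xE3 = 11100011, payload 0011 (4 bits).
Byte 2: 0x83 = 10000011 (10xxxxxx ✓), payload 000011.
Byte 3: 0xB7 = 10110111 (10xxxxxx ✓), payload 110111.
Concatenate: 0011000011110111 = 0x30F7 (16 bits → U+30F7).

U+30F7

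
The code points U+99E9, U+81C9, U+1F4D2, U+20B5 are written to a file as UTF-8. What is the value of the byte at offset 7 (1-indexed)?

0xF0

1-indexed offset 7 is 0-indexed offset 6.
U+99E9 → 3-byte form E9 A7 A9 at offsets 0–2.
U+81C9 → 3-byte form E8 87 89 at offsets 3–5.
U+1F4D2 → 4-byte form F0 9F 93 92 at offsets 6–9.
Offset 6 falls in char 3's range; it's byte 1 of F0 9F 93 92 = 0xF0.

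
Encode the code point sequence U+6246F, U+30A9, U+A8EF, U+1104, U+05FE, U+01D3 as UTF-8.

F1 A2 91 AF E3 82 A9 EA A3 AF E1 84 84 D7 BE C7 93

U+6246F: 4-byte form → F1 A2 91 AF.
U+30A9: 3-byte form → E3 82 A9.
U+A8EF: 3-byte form → EA A3 AF.
U+1104: 3-byte form → E1 84 84.
U+05FE: 2-byte form → D7 BE.
U+01D3: 2-byte form → C7 93.
Concatenated (17 bytes): F1 A2 91 AF E3 82 A9 EA A3 AF E1 84 84 D7 BE C7 93.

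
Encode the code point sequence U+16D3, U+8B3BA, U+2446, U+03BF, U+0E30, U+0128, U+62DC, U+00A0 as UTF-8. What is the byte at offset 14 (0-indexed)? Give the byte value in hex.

U+16D3 → 3-byte form E1 9B 93 at offsets 0–2.
U+8B3BA → 4-byte form F2 8B 8E BA at offsets 3–6.
U+2446 → 3-byte form E2 91 86 at offsets 7–9.
U+03BF → 2-byte form CE BF at offsets 10–11.
U+0E30 → 3-byte form E0 B8 B0 at offsets 12–14.
Offset 14 falls in char 5's range; it's byte 3 of E0 B8 B0 = 0xB0.

0xB0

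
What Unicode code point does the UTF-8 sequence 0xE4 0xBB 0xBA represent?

U+4EFA

Leading byte 0xE4 = 11100100 matches 1110xxxx → 3-byte sequence.
Byte 1: 0xE4 = 11100100, payload 0100 (4 bits).
Byte 2: 0xBB = 10111011 (10xxxxxx ✓), payload 111011.
Byte 3: 0xBA = 10111010 (10xxxxxx ✓), payload 111010.
Concatenate: 0100111011111010 = 0x4EFA (16 bits → U+4EFA).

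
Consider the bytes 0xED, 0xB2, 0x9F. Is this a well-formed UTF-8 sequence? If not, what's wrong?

Structurally a 3-byte sequence; payload = 0xDC9F.
But 0xDC9F is in U+D800–U+DFFF, the surrogate range. Surrogates are not Unicode scalar values and are forbidden in UTF-8.

invalid (encodes a surrogate (U+D800–U+DFFF))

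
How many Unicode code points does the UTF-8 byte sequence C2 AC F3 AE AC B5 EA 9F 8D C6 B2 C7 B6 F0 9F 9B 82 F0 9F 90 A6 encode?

7

Byte at offset 0: 0xC2 = 11000010 → 2-byte char (#1). Advance 2.
Byte at offset 2: 0xF3 = 11110011 → 4-byte char (#2). Advance 4.
Byte at offset 6: 0xEA = 11101010 → 3-byte char (#3). Advance 3.
Byte at offset 9: 0xC6 = 11000110 → 2-byte char (#4). Advance 2.
Byte at offset 11: 0xC7 = 11000111 → 2-byte char (#5). Advance 2.
Byte at offset 13: 0xF0 = 11110000 → 4-byte char (#6). Advance 4.
Byte at offset 17: 0xF0 = 11110000 → 4-byte char (#7). Advance 4.
Reached end at offset 21 after 7 code points.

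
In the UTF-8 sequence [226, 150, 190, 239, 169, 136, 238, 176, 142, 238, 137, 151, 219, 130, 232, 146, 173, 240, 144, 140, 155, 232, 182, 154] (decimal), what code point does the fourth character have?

Offset 0: leading byte 0xE2 = 11100010 → 3-byte char #1 = E2 96 BE.
Offset 3: leading byte 0xEF = 11101111 → 3-byte char #2 = EF A9 88.
Offset 6: leading byte 0xEE = 11101110 → 3-byte char #3 = EE B0 8E.
Offset 9: leading byte 0xEE = 11101110 → 3-byte char #4 = EE 89 97.
Leading byte 0xEE = 11101110 matches 1110xxxx → 3-byte sequence.
Byte 1: 0xEE = 11101110, payload 1110 (4 bits).
Byte 2: 0x89 = 10001001 (10xxxxxx ✓), payload 001001.
Byte 3: 0x97 = 10010111 (10xxxxxx ✓), payload 010111.
Concatenate: 1110001001010111 = 0xE257 (16 bits → U+E257).

U+E257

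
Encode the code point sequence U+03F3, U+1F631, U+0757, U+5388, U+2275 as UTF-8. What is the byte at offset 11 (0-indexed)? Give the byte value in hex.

0xE2

U+03F3 → 2-byte form CF B3 at offsets 0–1.
U+1F631 → 4-byte form F0 9F 98 B1 at offsets 2–5.
U+0757 → 2-byte form DD 97 at offsets 6–7.
U+5388 → 3-byte form E5 8E 88 at offsets 8–10.
U+2275 → 3-byte form E2 89 B5 at offsets 11–13.
Offset 11 falls in char 5's range; it's byte 1 of E2 89 B5 = 0xE2.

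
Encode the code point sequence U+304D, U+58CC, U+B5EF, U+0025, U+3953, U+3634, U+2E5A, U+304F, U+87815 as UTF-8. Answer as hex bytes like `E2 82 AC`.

E3 81 8D E5 A3 8C EB 97 AF 25 E3 A5 93 E3 98 B4 E2 B9 9A E3 81 8F F2 87 A0 95

U+304D: 3-byte form → E3 81 8D.
U+58CC: 3-byte form → E5 A3 8C.
U+B5EF: 3-byte form → EB 97 AF.
U+0025: 1-byte form → 25.
U+3953: 3-byte form → E3 A5 93.
U+3634: 3-byte form → E3 98 B4.
U+2E5A: 3-byte form → E2 B9 9A.
U+304F: 3-byte form → E3 81 8F.
U+87815: 4-byte form → F2 87 A0 95.
Concatenated (26 bytes): E3 81 8D E5 A3 8C EB 97 AF 25 E3 A5 93 E3 98 B4 E2 B9 9A E3 81 8F F2 87 A0 95.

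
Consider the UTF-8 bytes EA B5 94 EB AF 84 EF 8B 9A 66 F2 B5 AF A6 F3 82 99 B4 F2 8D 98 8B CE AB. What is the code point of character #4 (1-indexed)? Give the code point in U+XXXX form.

Offset 0: leading byte 0xEA = 11101010 → 3-byte char #1 = EA B5 94.
Offset 3: leading byte 0xEB = 11101011 → 3-byte char #2 = EB AF 84.
Offset 6: leading byte 0xEF = 11101111 → 3-byte char #3 = EF 8B 9A.
Offset 9: leading byte 0x66 = 01100110 → 1-byte char #4 = 66.
Leading byte 0x66 = 01100110 matches 0xxxxxxx → 1-byte sequence.
Byte 1: 0x66 = 01100110, payload 1100110 (7 bits).
Concatenate: 1100110 = 0x66 (7 bits → U+0066).

U+0066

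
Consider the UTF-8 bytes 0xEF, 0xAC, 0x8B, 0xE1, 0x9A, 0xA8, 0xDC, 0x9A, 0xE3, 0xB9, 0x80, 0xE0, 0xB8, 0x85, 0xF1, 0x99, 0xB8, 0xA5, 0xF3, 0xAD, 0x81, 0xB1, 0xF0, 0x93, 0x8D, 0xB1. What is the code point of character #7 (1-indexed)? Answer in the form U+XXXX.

Offset 0: leading byte 0xEF = 11101111 → 3-byte char #1 = EF AC 8B.
Offset 3: leading byte 0xE1 = 11100001 → 3-byte char #2 = E1 9A A8.
Offset 6: leading byte 0xDC = 11011100 → 2-byte char #3 = DC 9A.
Offset 8: leading byte 0xE3 = 11100011 → 3-byte char #4 = E3 B9 80.
Offset 11: leading byte 0xE0 = 11100000 → 3-byte char #5 = E0 B8 85.
Offset 14: leading byte 0xF1 = 11110001 → 4-byte char #6 = F1 99 B8 A5.
Offset 18: leading byte 0xF3 = 11110011 → 4-byte char #7 = F3 AD 81 B1.
Leading byte 0xF3 = 11110011 matches 11110xxx → 4-byte sequence.
Byte 1: 0xF3 = 11110011, payload 011 (3 bits).
Byte 2: 0xAD = 10101101 (10xxxxxx ✓), payload 101101.
Byte 3: 0x81 = 10000001 (10xxxxxx ✓), payload 000001.
Byte 4: 0xB1 = 10110001 (10xxxxxx ✓), payload 110001.
Concatenate: 011101101000001110001 = 0xED071 (21 bits → U+ED071).

U+ED071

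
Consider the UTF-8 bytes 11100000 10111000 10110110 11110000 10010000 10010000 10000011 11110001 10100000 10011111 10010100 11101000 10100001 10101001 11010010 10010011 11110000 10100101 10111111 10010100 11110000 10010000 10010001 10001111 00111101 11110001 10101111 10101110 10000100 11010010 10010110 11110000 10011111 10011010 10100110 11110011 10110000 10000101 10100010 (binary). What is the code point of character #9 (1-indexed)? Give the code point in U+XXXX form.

U+6FB84

Offset 0: leading byte 0xE0 = 11100000 → 3-byte char #1 = E0 B8 B6.
Offset 3: leading byte 0xF0 = 11110000 → 4-byte char #2 = F0 90 90 83.
Offset 7: leading byte 0xF1 = 11110001 → 4-byte char #3 = F1 A0 9F 94.
Offset 11: leading byte 0xE8 = 11101000 → 3-byte char #4 = E8 A1 A9.
Offset 14: leading byte 0xD2 = 11010010 → 2-byte char #5 = D2 93.
Offset 16: leading byte 0xF0 = 11110000 → 4-byte char #6 = F0 A5 BF 94.
Offset 20: leading byte 0xF0 = 11110000 → 4-byte char #7 = F0 90 91 8F.
Offset 24: leading byte 0x3D = 00111101 → 1-byte char #8 = 3D.
Offset 25: leading byte 0xF1 = 11110001 → 4-byte char #9 = F1 AF AE 84.
Leading byte 0xF1 = 11110001 matches 11110xxx → 4-byte sequence.
Byte 1: 0xF1 = 11110001, payload 001 (3 bits).
Byte 2: 0xAF = 10101111 (10xxxxxx ✓), payload 101111.
Byte 3: 0xAE = 10101110 (10xxxxxx ✓), payload 101110.
Byte 4: 0x84 = 10000100 (10xxxxxx ✓), payload 000100.
Concatenate: 001101111101110000100 = 0x6FB84 (21 bits → U+6FB84).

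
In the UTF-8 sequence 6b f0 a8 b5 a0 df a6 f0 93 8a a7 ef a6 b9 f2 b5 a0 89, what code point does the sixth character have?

Offset 0: leading byte 0x6B = 01101011 → 1-byte char #1 = 6B.
Offset 1: leading byte 0xF0 = 11110000 → 4-byte char #2 = F0 A8 B5 A0.
Offset 5: leading byte 0xDF = 11011111 → 2-byte char #3 = DF A6.
Offset 7: leading byte 0xF0 = 11110000 → 4-byte char #4 = F0 93 8A A7.
Offset 11: leading byte 0xEF = 11101111 → 3-byte char #5 = EF A6 B9.
Offset 14: leading byte 0xF2 = 11110010 → 4-byte char #6 = F2 B5 A0 89.
Leading byte 0xF2 = 11110010 matches 11110xxx → 4-byte sequence.
Byte 1: 0xF2 = 11110010, payload 010 (3 bits).
Byte 2: 0xB5 = 10110101 (10xxxxxx ✓), payload 110101.
Byte 3: 0xA0 = 10100000 (10xxxxxx ✓), payload 100000.
Byte 4: 0x89 = 10001001 (10xxxxxx ✓), payload 001001.
Concatenate: 010110101100000001001 = 0xB5809 (21 bits → U+B5809).

U+B5809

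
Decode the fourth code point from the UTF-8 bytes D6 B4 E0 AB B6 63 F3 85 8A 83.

U+C5283

Offset 0: leading byte 0xD6 = 11010110 → 2-byte char #1 = D6 B4.
Offset 2: leading byte 0xE0 = 11100000 → 3-byte char #2 = E0 AB B6.
Offset 5: leading byte 0x63 = 01100011 → 1-byte char #3 = 63.
Offset 6: leading byte 0xF3 = 11110011 → 4-byte char #4 = F3 85 8A 83.
Leading byte 0xF3 = 11110011 matches 11110xxx → 4-byte sequence.
Byte 1: 0xF3 = 11110011, payload 011 (3 bits).
Byte 2: 0x85 = 10000101 (10xxxxxx ✓), payload 000101.
Byte 3: 0x8A = 10001010 (10xxxxxx ✓), payload 001010.
Byte 4: 0x83 = 10000011 (10xxxxxx ✓), payload 000011.
Concatenate: 011000101001010000011 = 0xC5283 (21 bits → U+C5283).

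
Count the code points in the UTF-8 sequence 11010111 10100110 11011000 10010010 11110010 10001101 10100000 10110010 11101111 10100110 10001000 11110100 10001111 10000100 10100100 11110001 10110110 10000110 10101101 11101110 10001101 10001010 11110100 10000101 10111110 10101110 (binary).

8

Byte at offset 0: 0xD7 = 11010111 → 2-byte char (#1). Advance 2.
Byte at offset 2: 0xD8 = 11011000 → 2-byte char (#2). Advance 2.
Byte at offset 4: 0xF2 = 11110010 → 4-byte char (#3). Advance 4.
Byte at offset 8: 0xEF = 11101111 → 3-byte char (#4). Advance 3.
Byte at offset 11: 0xF4 = 11110100 → 4-byte char (#5). Advance 4.
Byte at offset 15: 0xF1 = 11110001 → 4-byte char (#6). Advance 4.
Byte at offset 19: 0xEE = 11101110 → 3-byte char (#7). Advance 3.
Byte at offset 22: 0xF4 = 11110100 → 4-byte char (#8). Advance 4.
Reached end at offset 26 after 8 code points.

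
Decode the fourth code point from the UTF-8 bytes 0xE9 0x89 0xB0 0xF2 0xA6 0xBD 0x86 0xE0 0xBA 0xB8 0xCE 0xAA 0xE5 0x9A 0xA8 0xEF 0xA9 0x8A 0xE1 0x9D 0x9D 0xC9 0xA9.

U+03AA

Offset 0: leading byte 0xE9 = 11101001 → 3-byte char #1 = E9 89 B0.
Offset 3: leading byte 0xF2 = 11110010 → 4-byte char #2 = F2 A6 BD 86.
Offset 7: leading byte 0xE0 = 11100000 → 3-byte char #3 = E0 BA B8.
Offset 10: leading byte 0xCE = 11001110 → 2-byte char #4 = CE AA.
Leading byte 0xCE = 11001110 matches 110xxxxx → 2-byte sequence.
Byte 1: 0xCE = 11001110, payload 01110 (5 bits).
Byte 2: 0xAA = 10101010 (10xxxxxx ✓), payload 101010.
Concatenate: 01110101010 = 0x3AA (11 bits → U+03AA).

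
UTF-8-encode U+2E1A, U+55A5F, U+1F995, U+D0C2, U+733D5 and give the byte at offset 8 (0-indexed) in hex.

0x9F

U+2E1A → 3-byte form E2 B8 9A at offsets 0–2.
U+55A5F → 4-byte form F1 95 A9 9F at offsets 3–6.
U+1F995 → 4-byte form F0 9F A6 95 at offsets 7–10.
Offset 8 falls in char 3's range; it's byte 2 of F0 9F A6 95 = 0x9F.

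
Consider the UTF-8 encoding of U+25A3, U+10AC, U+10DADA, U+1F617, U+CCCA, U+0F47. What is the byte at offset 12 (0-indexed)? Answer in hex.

U+25A3 → 3-byte form E2 96 A3 at offsets 0–2.
U+10AC → 3-byte form E1 82 AC at offsets 3–5.
U+10DADA → 4-byte form F4 8D AB 9A at offsets 6–9.
U+1F617 → 4-byte form F0 9F 98 97 at offsets 10–13.
Offset 12 falls in char 4's range; it's byte 3 of F0 9F 98 97 = 0x98.

0x98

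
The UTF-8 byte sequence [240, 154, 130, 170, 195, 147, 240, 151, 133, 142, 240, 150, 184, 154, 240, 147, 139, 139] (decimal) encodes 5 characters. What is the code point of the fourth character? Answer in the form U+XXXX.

U+16E1A

Offset 0: leading byte 0xF0 = 11110000 → 4-byte char #1 = F0 9A 82 AA.
Offset 4: leading byte 0xC3 = 11000011 → 2-byte char #2 = C3 93.
Offset 6: leading byte 0xF0 = 11110000 → 4-byte char #3 = F0 97 85 8E.
Offset 10: leading byte 0xF0 = 11110000 → 4-byte char #4 = F0 96 B8 9A.
Leading byte 0xF0 = 11110000 matches 11110xxx → 4-byte sequence.
Byte 1: 0xF0 = 11110000, payload 000 (3 bits).
Byte 2: 0x96 = 10010110 (10xxxxxx ✓), payload 010110.
Byte 3: 0xB8 = 10111000 (10xxxxxx ✓), payload 111000.
Byte 4: 0x9A = 10011010 (10xxxxxx ✓), payload 011010.
Concatenate: 000010110111000011010 = 0x16E1A (21 bits → U+16E1A).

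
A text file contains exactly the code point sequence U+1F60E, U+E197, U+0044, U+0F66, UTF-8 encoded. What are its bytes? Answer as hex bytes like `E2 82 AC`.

F0 9F 98 8E EE 86 97 44 E0 BD A6

U+1F60E: 4-byte form → F0 9F 98 8E.
U+E197: 3-byte form → EE 86 97.
U+0044: 1-byte form → 44.
U+0F66: 3-byte form → E0 BD A6.
Concatenated (11 bytes): F0 9F 98 8E EE 86 97 44 E0 BD A6.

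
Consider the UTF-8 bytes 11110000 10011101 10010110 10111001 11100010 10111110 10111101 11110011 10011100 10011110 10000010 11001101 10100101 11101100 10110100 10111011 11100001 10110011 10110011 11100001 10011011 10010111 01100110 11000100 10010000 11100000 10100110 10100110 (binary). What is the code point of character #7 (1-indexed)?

U+16D7

Offset 0: leading byte 0xF0 = 11110000 → 4-byte char #1 = F0 9D 96 B9.
Offset 4: leading byte 0xE2 = 11100010 → 3-byte char #2 = E2 BE BD.
Offset 7: leading byte 0xF3 = 11110011 → 4-byte char #3 = F3 9C 9E 82.
Offset 11: leading byte 0xCD = 11001101 → 2-byte char #4 = CD A5.
Offset 13: leading byte 0xEC = 11101100 → 3-byte char #5 = EC B4 BB.
Offset 16: leading byte 0xE1 = 11100001 → 3-byte char #6 = E1 B3 B3.
Offset 19: leading byte 0xE1 = 11100001 → 3-byte char #7 = E1 9B 97.
Leading byte 0xE1 = 11100001 matches 1110xxxx → 3-byte sequence.
Byte 1: 0xE1 = 11100001, payload 0001 (4 bits).
Byte 2: 0x9B = 10011011 (10xxxxxx ✓), payload 011011.
Byte 3: 0x97 = 10010111 (10xxxxxx ✓), payload 010111.
Concatenate: 0001011011010111 = 0x16D7 (16 bits → U+16D7).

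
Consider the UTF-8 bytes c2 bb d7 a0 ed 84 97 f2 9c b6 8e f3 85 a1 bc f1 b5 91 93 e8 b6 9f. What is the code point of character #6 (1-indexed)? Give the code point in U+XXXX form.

U+75453

Offset 0: leading byte 0xC2 = 11000010 → 2-byte char #1 = C2 BB.
Offset 2: leading byte 0xD7 = 11010111 → 2-byte char #2 = D7 A0.
Offset 4: leading byte 0xED = 11101101 → 3-byte char #3 = ED 84 97.
Offset 7: leading byte 0xF2 = 11110010 → 4-byte char #4 = F2 9C B6 8E.
Offset 11: leading byte 0xF3 = 11110011 → 4-byte char #5 = F3 85 A1 BC.
Offset 15: leading byte 0xF1 = 11110001 → 4-byte char #6 = F1 B5 91 93.
Leading byte 0xF1 = 11110001 matches 11110xxx → 4-byte sequence.
Byte 1: 0xF1 = 11110001, payload 001 (3 bits).
Byte 2: 0xB5 = 10110101 (10xxxxxx ✓), payload 110101.
Byte 3: 0x91 = 10010001 (10xxxxxx ✓), payload 010001.
Byte 4: 0x93 = 10010011 (10xxxxxx ✓), payload 010011.
Concatenate: 001110101010001010011 = 0x75453 (21 bits → U+75453).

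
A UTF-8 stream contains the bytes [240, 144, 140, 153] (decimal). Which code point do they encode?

Leading byte 0xF0 = 11110000 matches 11110xxx → 4-byte sequence.
Byte 1: 0xF0 = 11110000, payload 000 (3 bits).
Byte 2: 0x90 = 10010000 (10xxxxxx ✓), payload 010000.
Byte 3: 0x8C = 10001100 (10xxxxxx ✓), payload 001100.
Byte 4: 0x99 = 10011001 (10xxxxxx ✓), payload 011001.
Concatenate: 000010000001100011001 = 0x10319 (21 bits → U+10319).

U+10319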